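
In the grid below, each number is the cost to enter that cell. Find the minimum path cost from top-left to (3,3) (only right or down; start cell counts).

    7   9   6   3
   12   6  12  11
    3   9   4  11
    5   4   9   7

Best path: (0,0) (1,0) (2,0) (3,0) (3,1) (3,2) (3,3)
Cost: 7 + 12 + 3 + 5 + 4 + 9 + 7 = 47
(Top row then right column would cost 54.)

47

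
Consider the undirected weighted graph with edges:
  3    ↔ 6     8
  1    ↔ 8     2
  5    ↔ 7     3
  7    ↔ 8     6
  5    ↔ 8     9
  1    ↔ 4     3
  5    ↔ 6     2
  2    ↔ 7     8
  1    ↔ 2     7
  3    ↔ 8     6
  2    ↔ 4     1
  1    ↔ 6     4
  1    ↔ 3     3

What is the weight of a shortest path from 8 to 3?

Some routes from 8 to 3:
8→1→6→3: 2 + 4 + 8 = 14
8→7→5→6→1→3: 6 + 3 + 2 + 4 + 3 = 18
8→7→5→6→3: 6 + 3 + 2 + 8 = 19
8→3: 6
8→1→3: 2 + 3 = 5
8→5→6→1→3: 9 + 2 + 4 + 3 = 18
The minimum is 5.

5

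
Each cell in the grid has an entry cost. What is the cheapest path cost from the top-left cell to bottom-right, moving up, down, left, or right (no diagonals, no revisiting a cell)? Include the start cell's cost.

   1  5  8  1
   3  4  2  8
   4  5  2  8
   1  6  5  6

23

Cheapest: (0,0)→(1,0)→(1,1)→(1,2)→(2,2)→(3,2)→(3,3)
  1 + 3 + 4 + 2 + 2 + 5 + 6 = 23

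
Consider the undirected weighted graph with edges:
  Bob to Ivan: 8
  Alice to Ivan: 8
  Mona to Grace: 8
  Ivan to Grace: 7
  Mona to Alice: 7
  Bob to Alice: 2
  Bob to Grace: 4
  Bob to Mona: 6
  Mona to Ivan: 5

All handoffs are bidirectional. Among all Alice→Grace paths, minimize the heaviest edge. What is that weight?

4

Comparing a few candidate routes:
Alice→Bob→Mona→Ivan→Grace: max(2, 6, 5, 7) = 7
Alice→Bob→Grace: max(2, 4) = 4
Alice→Mona→Bob→Grace: max(7, 6, 4) = 7
Alice→Bob→Ivan→Mona→Grace: max(2, 8, 5, 8) = 8
Alice→Bob→Ivan→Grace: max(2, 8, 7) = 8
Alice→Mona→Ivan→Grace: max(7, 5, 7) = 7
The minimum achievable maximum is 4.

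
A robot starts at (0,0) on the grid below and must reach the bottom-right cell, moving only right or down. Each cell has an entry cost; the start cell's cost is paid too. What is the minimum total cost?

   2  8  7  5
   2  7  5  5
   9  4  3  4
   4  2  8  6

28

Path [0,0] [1,0] [1,1] [2,1] [2,2] [2,3] [3,3]: 2 + 2 + 7 + 4 + 3 + 4 + 6 = 28.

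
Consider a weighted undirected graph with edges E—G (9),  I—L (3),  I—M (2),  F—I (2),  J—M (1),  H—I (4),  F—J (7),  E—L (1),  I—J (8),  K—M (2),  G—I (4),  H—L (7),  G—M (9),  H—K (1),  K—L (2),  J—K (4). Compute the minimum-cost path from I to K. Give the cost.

A few of the I→K routes:
I-L-K: 3 + 2 = 5
I-H-K: 4 + 1 = 5
I-M-K: 2 + 2 = 4
Shortest: 4.

4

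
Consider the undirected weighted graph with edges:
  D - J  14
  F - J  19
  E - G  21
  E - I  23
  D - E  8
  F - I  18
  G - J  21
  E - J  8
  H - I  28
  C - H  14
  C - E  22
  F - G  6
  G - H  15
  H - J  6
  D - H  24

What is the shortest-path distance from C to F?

Checking several routes:
C - H - G - F: 14 + 15 + 6 = 35
C - H - J - F: 14 + 6 + 19 = 39
C - H - J - G - F: 14 + 6 + 21 + 6 = 47
The minimum is 35.

35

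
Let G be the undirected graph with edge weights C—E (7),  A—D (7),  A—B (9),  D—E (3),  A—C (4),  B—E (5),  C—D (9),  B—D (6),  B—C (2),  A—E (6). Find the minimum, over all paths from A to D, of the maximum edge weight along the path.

Some routes from A to D:
A → C → B → E → D: max(4, 2, 5, 3) = 5
A → C → B → D: max(4, 2, 6) = 6
A → E → B → D: max(6, 5, 6) = 6
A → E → D: max(6, 3) = 6
The minimum achievable maximum is 5.

5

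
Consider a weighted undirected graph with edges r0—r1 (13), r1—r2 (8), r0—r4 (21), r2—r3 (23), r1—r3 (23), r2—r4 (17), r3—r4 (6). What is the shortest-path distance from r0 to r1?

Some routes from r0 to r1:
r0 → r4 → r3 → r2 → r1: 21 + 6 + 23 + 8 = 58
r0 → r4 → r2 → r1: 21 + 17 + 8 = 46
r0 → r1: 13
r0 → r4 → r3 → r1: 21 + 6 + 23 = 50
The minimum is 13.

13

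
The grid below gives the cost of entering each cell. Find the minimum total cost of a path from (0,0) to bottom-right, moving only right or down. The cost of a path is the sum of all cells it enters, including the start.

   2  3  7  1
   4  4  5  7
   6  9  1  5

Best path: r0c0→r0c1→r1c1→r1c2→r2c2→r2c3
Cost: 2 + 3 + 4 + 5 + 1 + 5 = 20

20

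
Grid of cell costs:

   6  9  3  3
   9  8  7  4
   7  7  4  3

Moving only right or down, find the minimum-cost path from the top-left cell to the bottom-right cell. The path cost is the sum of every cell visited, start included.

28

Best path: (0,0) → (0,1) → (0,2) → (0,3) → (1,3) → (2,3)
Cost: 6 + 9 + 3 + 3 + 4 + 3 = 28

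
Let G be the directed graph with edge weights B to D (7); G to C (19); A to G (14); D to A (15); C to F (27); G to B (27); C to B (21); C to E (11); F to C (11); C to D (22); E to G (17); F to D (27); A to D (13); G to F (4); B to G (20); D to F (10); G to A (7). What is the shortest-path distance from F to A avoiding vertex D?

Routes from F to A avoiding D:
F-C-B-G-A: 11 + 21 + 20 + 7 = 59
F-C-E-G-A: 11 + 11 + 17 + 7 = 46
Best route has total 46.

46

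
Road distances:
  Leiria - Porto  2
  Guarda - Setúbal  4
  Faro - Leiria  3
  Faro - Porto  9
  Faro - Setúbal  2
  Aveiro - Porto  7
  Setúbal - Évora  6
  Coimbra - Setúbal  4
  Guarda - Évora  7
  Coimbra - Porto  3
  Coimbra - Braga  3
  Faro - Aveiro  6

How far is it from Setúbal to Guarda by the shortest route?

4

Candidate routes:
Setúbal - Guarda: 4
Setúbal - Évora - Guarda: 6 + 7 = 13
Shortest: 4.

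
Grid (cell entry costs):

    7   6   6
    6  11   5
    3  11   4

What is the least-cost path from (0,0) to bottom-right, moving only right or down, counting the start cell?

One optimal route is r0c0 -> r0c1 -> r0c2 -> r1c2 -> r2c2.
Its cost is 7 + 6 + 6 + 5 + 4 = 28.

28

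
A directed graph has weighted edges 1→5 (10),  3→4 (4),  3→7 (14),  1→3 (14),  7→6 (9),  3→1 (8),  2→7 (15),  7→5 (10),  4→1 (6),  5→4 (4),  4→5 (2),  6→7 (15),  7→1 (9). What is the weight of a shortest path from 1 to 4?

14

Routes from 1 to 4:
1-3-4: 14 + 4 = 18
1-3-7-5-4: 14 + 14 + 10 + 4 = 42
1-5-4: 10 + 4 = 14
Best route has total 14.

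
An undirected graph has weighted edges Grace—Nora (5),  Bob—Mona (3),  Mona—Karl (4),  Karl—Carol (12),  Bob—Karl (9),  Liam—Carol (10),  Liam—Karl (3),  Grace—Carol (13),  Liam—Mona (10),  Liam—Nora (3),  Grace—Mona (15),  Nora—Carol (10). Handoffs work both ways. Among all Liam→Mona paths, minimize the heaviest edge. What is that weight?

4

Comparing a few candidate routes:
Liam - Nora - Carol - Karl - Bob - Mona: max(3, 10, 12, 9, 3) = 12
Liam - Mona: max(10) = 10
Liam - Karl - Bob - Mona: max(3, 9, 3) = 9
Liam - Carol - Karl - Mona: max(10, 12, 4) = 12
Liam - Karl - Mona: max(3, 4) = 4
Liam - Nora - Carol - Karl - Mona: max(3, 10, 12, 4) = 12
Best route has worst link 4.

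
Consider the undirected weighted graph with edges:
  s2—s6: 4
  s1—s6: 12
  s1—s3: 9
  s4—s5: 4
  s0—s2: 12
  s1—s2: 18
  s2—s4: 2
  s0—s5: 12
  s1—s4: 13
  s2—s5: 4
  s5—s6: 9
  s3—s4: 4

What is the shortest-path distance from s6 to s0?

Checking several routes:
s6 -> s2 -> s0: 4 + 12 = 16
s6 -> s2 -> s5 -> s0: 4 + 4 + 12 = 20
s6 -> s2 -> s4 -> s5 -> s0: 4 + 2 + 4 + 12 = 22
s6 -> s5 -> s0: 9 + 12 = 21
The minimum is 16.

16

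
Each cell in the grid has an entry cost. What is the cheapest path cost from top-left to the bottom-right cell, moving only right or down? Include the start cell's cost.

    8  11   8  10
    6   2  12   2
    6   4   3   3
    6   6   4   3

Path r0c0→r1c0→r1c1→r2c1→r2c2→r2c3→r3c3: 8 + 6 + 2 + 4 + 3 + 3 + 3 = 29.
For comparison, the top-then-right route costs 45.

29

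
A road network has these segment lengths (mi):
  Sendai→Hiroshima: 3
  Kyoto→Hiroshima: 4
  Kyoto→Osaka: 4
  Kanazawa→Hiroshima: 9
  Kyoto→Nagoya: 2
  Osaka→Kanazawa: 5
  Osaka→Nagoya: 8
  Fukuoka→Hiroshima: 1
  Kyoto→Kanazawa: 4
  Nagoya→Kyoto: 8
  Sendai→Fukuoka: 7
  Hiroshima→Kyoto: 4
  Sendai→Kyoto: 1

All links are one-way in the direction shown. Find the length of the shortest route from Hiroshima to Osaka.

Routes from Hiroshima to Osaka:
Hiroshima-Kyoto-Osaka: 4 + 4 = 8
Shortest: 8 mi.

8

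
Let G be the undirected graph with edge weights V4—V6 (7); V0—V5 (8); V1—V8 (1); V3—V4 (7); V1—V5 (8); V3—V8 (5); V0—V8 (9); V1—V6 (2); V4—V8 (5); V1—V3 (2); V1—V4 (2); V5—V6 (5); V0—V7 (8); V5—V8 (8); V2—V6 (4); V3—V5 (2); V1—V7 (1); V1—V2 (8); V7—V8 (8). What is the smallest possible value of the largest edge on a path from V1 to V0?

Checking several routes:
V1→V4→V3→V5→V8→V7→V0: max(2, 7, 2, 8, 8, 8) = 8
V1→V4→V3→V5→V0: max(2, 7, 2, 8) = 8
V1→V4→V3→V8→V7→V0: max(2, 7, 5, 8, 8) = 8
V1→V4→V6→V5→V8→V7→V0: max(2, 7, 5, 8, 8, 8) = 8
V1→V4→V3→V8→V5→V0: max(2, 7, 5, 8, 8) = 8
V1→V4→V6→V5→V0: max(2, 7, 5, 8) = 8
Smallest bottleneck: 8.

8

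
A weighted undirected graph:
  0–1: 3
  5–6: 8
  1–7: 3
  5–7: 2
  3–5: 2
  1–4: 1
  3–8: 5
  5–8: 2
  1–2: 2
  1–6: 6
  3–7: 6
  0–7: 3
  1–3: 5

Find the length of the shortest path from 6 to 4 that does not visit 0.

7

Checking several routes:
6 → 5 → 7 → 1 → 4: 8 + 2 + 3 + 1 = 14
6 → 5 → 8 → 3 → 1 → 4: 8 + 2 + 5 + 5 + 1 = 21
6 → 1 → 4: 6 + 1 = 7
6 → 5 → 3 → 1 → 4: 8 + 2 + 5 + 1 = 16
6 → 5 → 3 → 7 → 1 → 4: 8 + 2 + 6 + 3 + 1 = 20
The minimum is 7.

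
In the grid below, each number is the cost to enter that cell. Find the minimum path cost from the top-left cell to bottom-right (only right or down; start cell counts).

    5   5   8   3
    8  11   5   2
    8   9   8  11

34

Path [0,0] [0,1] [0,2] [0,3] [1,3] [2,3]: 5 + 5 + 8 + 3 + 2 + 11 = 34.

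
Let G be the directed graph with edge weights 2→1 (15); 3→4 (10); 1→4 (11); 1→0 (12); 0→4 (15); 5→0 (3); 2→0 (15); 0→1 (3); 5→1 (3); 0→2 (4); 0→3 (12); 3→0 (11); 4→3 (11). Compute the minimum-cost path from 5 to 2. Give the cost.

Paths from 5 to 2:
5 → 1 → 4 → 3 → 0 → 2: 3 + 11 + 11 + 11 + 4 = 40
5 → 1 → 0 → 2: 3 + 12 + 4 = 19
5 → 0 → 2: 3 + 4 = 7
The minimum is 7.

7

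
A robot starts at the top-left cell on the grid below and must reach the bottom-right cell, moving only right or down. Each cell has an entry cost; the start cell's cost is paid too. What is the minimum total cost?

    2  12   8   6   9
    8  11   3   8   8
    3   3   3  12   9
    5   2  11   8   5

42

Best path: (0,0) -> (1,0) -> (2,0) -> (2,1) -> (3,1) -> (3,2) -> (3,3) -> (3,4)
Cost: 2 + 8 + 3 + 3 + 2 + 11 + 8 + 5 = 42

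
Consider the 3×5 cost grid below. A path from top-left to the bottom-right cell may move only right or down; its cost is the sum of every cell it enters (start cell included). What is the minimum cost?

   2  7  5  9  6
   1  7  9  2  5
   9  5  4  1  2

22

One optimal route is [0,0]→[1,0]→[1,1]→[2,1]→[2,2]→[2,3]→[2,4].
Its cost is 2 + 1 + 7 + 5 + 4 + 1 + 2 = 22.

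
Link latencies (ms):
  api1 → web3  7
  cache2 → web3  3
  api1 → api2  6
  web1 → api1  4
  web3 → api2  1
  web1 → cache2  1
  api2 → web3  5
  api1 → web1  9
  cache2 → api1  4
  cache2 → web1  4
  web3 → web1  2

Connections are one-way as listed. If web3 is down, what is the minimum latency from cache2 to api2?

10

Candidate routes:
cache2→web1→api1→api2: 4 + 4 + 6 = 14
cache2→api1→api2: 4 + 6 = 10
Best route has total 10 ms.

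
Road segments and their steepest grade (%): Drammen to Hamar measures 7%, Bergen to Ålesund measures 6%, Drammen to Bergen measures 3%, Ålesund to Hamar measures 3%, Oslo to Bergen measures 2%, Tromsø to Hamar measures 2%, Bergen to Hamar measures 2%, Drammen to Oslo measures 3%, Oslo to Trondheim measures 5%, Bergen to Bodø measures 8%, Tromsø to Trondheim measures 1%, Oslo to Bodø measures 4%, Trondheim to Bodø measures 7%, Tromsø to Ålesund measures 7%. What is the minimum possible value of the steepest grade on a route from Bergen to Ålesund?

3

Checking several routes:
Bergen-Oslo-Trondheim-Tromsø-Hamar-Ålesund: max(2, 5, 1, 2, 3) = 5
Bergen-Hamar-Ålesund: max(2, 3) = 3
Bergen-Drammen-Oslo-Trondheim-Tromsø-Hamar-Ålesund: max(3, 3, 5, 1, 2, 3) = 5
The minimum achievable maximum is 3%.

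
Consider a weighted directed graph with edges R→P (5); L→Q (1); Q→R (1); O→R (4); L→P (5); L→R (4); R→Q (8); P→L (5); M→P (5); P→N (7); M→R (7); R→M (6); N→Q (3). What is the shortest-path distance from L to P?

5

Candidate routes:
L - R - P: 4 + 5 = 9
L - P: 5
L - Q - R - P: 1 + 1 + 5 = 7
L - R - M - P: 4 + 6 + 5 = 15
L - Q - R - M - P: 1 + 1 + 6 + 5 = 13
The minimum is 5.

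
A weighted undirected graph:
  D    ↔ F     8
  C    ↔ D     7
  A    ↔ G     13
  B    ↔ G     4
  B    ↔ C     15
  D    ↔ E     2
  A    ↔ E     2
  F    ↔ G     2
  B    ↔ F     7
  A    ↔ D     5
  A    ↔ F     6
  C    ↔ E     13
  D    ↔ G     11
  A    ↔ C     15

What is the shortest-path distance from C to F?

Some routes from C to F:
C→D→E→A→F: 7 + 2 + 2 + 6 = 17
C→D→G→F: 7 + 11 + 2 = 20
C→D→A→F: 7 + 5 + 6 = 18
C→D→F: 7 + 8 = 15
C→B→G→F: 15 + 4 + 2 = 21
Shortest: 15.

15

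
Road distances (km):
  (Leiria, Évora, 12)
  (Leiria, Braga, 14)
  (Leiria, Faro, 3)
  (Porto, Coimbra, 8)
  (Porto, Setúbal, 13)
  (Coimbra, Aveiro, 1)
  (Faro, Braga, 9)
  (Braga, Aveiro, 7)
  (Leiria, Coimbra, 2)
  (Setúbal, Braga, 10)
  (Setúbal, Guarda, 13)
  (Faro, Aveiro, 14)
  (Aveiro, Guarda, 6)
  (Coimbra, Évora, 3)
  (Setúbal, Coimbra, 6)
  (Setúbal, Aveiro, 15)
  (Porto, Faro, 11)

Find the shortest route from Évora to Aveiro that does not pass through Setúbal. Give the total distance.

A few of the Évora→Aveiro routes:
Évora-Leiria-Faro-Aveiro: 12 + 3 + 14 = 29
Évora-Leiria-Coimbra-Aveiro: 12 + 2 + 1 = 15
Évora-Coimbra-Leiria-Braga-Aveiro: 3 + 2 + 14 + 7 = 26
Évora-Coimbra-Aveiro: 3 + 1 = 4
Évora-Coimbra-Leiria-Faro-Aveiro: 3 + 2 + 3 + 14 = 22
Évora-Coimbra-Leiria-Faro-Braga-Aveiro: 3 + 2 + 3 + 9 + 7 = 24
Shortest: 4 km.

4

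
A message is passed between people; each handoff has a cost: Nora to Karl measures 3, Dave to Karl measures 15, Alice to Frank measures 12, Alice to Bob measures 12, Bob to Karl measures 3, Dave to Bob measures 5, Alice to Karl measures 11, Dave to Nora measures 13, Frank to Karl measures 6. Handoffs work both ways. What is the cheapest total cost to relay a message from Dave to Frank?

14

Comparing a few candidate routes:
Dave → Karl → Frank: 15 + 6 = 21
Dave → Nora → Karl → Frank: 13 + 3 + 6 = 22
Dave → Bob → Alice → Karl → Frank: 5 + 12 + 11 + 6 = 34
Dave → Bob → Alice → Frank: 5 + 12 + 12 = 29
Dave → Bob → Karl → Alice → Frank: 5 + 3 + 11 + 12 = 31
Dave → Bob → Karl → Frank: 5 + 3 + 6 = 14
Best route has total 14.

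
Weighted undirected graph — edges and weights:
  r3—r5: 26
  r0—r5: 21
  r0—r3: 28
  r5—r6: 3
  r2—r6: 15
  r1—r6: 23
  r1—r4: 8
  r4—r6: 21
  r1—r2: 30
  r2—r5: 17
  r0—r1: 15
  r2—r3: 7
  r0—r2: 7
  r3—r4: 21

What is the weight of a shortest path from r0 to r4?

23

Some routes from r0 to r4:
r0 - r2 - r6 - r4: 7 + 15 + 21 = 43
r0 - r5 - r6 - r4: 21 + 3 + 21 = 45
r0 - r2 - r3 - r4: 7 + 7 + 21 = 35
r0 - r1 - r4: 15 + 8 = 23
r0 - r2 - r1 - r4: 7 + 30 + 8 = 45
Best route has total 23.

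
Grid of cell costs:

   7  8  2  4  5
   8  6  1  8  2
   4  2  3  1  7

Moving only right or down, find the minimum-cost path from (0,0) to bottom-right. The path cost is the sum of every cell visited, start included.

Take r0c0→r0c1→r0c2→r1c2→r2c2→r2c3→r2c4 for a total of 7 + 8 + 2 + 1 + 3 + 1 + 7 = 29.

29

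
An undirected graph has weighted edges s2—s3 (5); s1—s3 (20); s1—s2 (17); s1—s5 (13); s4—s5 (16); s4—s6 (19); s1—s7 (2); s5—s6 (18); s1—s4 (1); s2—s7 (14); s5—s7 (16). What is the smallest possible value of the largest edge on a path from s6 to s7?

Checking several routes:
s6→s5→s7: max(18, 16) = 18
s6→s4→s1→s7: max(19, 1, 2) = 19
s6→s5→s1→s7: max(18, 13, 2) = 18
s6→s5→s4→s1→s2→s7: max(18, 16, 1, 17, 14) = 18
s6→s5→s4→s1→s7: max(18, 16, 1, 2) = 18
s6→s5→s1→s2→s7: max(18, 13, 17, 14) = 18
Smallest bottleneck: 18.

18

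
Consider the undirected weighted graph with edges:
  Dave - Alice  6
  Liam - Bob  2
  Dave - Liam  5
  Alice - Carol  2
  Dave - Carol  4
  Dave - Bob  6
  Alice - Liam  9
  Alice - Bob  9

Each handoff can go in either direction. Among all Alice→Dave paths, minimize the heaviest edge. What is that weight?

4

Comparing a few candidate routes:
Alice-Dave: max(6) = 6
Alice-Carol-Dave: max(2, 4) = 4
Alice-Bob-Liam-Dave: max(9, 2, 5) = 9
Smallest bottleneck: 4.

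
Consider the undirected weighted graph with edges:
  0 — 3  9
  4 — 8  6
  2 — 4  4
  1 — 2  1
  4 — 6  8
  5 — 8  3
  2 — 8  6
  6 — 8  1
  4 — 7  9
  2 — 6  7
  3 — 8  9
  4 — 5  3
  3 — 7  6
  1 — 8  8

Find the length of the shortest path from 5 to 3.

Checking several routes:
5→4→8→3: 3 + 6 + 9 = 18
5→8→3: 3 + 9 = 12
5→4→7→3: 3 + 9 + 6 = 18
5→4→6→8→3: 3 + 8 + 1 + 9 = 21
5→4→2→8→3: 3 + 4 + 6 + 9 = 22
5→4→2→6→8→3: 3 + 4 + 7 + 1 + 9 = 24
Best route has total 12.

12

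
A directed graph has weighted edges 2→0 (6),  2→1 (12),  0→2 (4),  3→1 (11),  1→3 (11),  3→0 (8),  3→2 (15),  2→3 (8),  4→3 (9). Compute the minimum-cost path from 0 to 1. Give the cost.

16

Candidate routes:
0 - 2 - 3 - 1: 4 + 8 + 11 = 23
0 - 2 - 1: 4 + 12 = 16
Shortest: 16.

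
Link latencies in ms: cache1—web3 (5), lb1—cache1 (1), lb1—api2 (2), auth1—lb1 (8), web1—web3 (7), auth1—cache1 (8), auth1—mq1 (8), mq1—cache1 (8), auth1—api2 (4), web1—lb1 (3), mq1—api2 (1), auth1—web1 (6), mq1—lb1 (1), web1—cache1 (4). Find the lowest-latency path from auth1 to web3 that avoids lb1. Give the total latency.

Checking several routes:
auth1-web1-cache1-web3: 6 + 4 + 5 = 15
auth1-cache1-web3: 8 + 5 = 13
auth1-web1-web3: 6 + 7 = 13
Shortest: 13 ms.

13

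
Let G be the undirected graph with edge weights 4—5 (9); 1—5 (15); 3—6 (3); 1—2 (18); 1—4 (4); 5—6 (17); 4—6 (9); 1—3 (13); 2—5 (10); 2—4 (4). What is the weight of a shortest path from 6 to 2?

13

Comparing a few candidate routes:
6 -> 3 -> 1 -> 4 -> 2: 3 + 13 + 4 + 4 = 24
6 -> 5 -> 2: 17 + 10 = 27
6 -> 5 -> 4 -> 2: 17 + 9 + 4 = 30
6 -> 4 -> 2: 9 + 4 = 13
6 -> 4 -> 5 -> 2: 9 + 9 + 10 = 28
Best route has total 13.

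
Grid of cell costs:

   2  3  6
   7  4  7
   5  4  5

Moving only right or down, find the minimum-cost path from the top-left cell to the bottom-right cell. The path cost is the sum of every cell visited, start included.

18

Path (0,0) -> (0,1) -> (1,1) -> (2,1) -> (2,2): 2 + 3 + 4 + 4 + 5 = 18.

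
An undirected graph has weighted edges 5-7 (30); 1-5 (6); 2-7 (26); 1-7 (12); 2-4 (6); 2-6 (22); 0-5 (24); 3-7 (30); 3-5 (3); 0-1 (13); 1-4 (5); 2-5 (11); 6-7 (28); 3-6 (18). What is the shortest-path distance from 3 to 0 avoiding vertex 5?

Comparing a few candidate routes:
3 → 6 → 2 → 7 → 1 → 0: 18 + 22 + 26 + 12 + 13 = 91
3 → 7 → 1 → 0: 30 + 12 + 13 = 55
3 → 6 → 2 → 4 → 1 → 0: 18 + 22 + 6 + 5 + 13 = 64
3 → 7 → 2 → 4 → 1 → 0: 30 + 26 + 6 + 5 + 13 = 80
3 → 6 → 7 → 1 → 0: 18 + 28 + 12 + 13 = 71
The minimum is 55.

55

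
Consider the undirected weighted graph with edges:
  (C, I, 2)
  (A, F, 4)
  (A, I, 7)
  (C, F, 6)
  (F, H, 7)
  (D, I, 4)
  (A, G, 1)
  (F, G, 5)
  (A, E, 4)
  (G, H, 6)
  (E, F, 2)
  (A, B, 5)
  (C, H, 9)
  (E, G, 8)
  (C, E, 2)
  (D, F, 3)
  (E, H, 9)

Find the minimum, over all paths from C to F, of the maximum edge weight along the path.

Checking several routes:
C -> E -> F: max(2, 2) = 2
C -> I -> D -> F: max(2, 4, 3) = 4
C -> I -> A -> F: max(2, 7, 4) = 7
C -> E -> A -> G -> F: max(2, 4, 1, 5) = 5
C -> F: max(6) = 6
C -> E -> A -> F: max(2, 4, 4) = 4
Smallest bottleneck: 2.

2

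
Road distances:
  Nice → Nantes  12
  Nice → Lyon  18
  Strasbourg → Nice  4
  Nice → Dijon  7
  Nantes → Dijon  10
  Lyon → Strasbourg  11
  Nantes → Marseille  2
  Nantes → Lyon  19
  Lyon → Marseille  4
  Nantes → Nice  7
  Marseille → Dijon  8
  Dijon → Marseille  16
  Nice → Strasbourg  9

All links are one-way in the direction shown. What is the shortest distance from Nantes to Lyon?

Candidate routes:
Nantes-Nice-Lyon: 7 + 18 = 25
Nantes-Lyon: 19
The minimum is 19.

19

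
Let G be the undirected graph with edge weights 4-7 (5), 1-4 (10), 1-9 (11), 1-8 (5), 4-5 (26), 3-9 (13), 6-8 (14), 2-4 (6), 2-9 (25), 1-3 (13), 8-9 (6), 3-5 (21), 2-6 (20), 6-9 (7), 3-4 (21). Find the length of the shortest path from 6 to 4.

Comparing a few candidate routes:
6 -> 9 -> 1 -> 4: 7 + 11 + 10 = 28
6 -> 2 -> 4: 20 + 6 = 26
6 -> 9 -> 8 -> 1 -> 4: 7 + 6 + 5 + 10 = 28
6 -> 8 -> 1 -> 4: 14 + 5 + 10 = 29
Shortest: 26.

26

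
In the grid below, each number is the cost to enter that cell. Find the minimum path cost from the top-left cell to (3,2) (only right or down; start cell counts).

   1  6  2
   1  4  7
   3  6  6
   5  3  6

19

Path r0c0→r1c0→r2c0→r3c0→r3c1→r3c2: 1 + 1 + 3 + 5 + 3 + 6 = 19.
(Top row then right column would cost 28.)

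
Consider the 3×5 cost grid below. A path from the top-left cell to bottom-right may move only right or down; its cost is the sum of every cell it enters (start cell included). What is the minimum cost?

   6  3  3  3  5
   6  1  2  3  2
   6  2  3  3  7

24

Cheapest: [0,0] -> [0,1] -> [1,1] -> [1,2] -> [1,3] -> [1,4] -> [2,4]
  6 + 3 + 1 + 2 + 3 + 2 + 7 = 24
(Top row then right column would cost 29.)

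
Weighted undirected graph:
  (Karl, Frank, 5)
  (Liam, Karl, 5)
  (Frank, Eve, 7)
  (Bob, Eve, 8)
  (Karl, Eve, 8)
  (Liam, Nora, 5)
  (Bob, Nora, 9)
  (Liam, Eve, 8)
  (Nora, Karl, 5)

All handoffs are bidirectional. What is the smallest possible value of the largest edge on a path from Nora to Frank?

5

Checking several routes:
Nora → Liam → Karl → Frank: max(5, 5, 5) = 5
Nora → Karl → Liam → Eve → Frank: max(5, 5, 8, 7) = 8
Nora → Karl → Frank: max(5, 5) = 5
The minimum achievable maximum is 5.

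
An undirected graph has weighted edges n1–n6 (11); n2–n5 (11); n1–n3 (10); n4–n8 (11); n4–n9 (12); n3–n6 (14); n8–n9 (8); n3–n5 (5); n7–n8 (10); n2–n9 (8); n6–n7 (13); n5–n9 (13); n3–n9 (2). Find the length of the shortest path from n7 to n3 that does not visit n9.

27

Candidate routes:
n7 → n6 → n1 → n3: 13 + 11 + 10 = 34
n7 → n6 → n3: 13 + 14 = 27
Shortest: 27.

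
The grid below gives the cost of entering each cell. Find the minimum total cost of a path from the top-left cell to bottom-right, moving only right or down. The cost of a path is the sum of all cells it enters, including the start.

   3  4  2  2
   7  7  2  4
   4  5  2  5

Path [0,0] → [0,1] → [0,2] → [1,2] → [2,2] → [2,3]: 3 + 4 + 2 + 2 + 2 + 5 = 18.
(Top row then right column would cost 20.)

18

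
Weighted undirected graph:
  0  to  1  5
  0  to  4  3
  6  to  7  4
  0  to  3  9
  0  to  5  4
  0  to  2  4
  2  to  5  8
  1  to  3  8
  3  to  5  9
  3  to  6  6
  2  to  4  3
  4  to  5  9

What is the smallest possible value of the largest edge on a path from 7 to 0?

A few of the 7→0 routes:
7 → 6 → 3 → 5 → 2 → 0: max(4, 6, 9, 8, 4) = 9
7 → 6 → 3 → 5 → 4 → 2 → 0: max(4, 6, 9, 9, 3, 4) = 9
7 → 6 → 3 → 5 → 0: max(4, 6, 9, 4) = 9
7 → 6 → 3 → 1 → 0: max(4, 6, 8, 5) = 8
7 → 6 → 3 → 5 → 4 → 0: max(4, 6, 9, 9, 3) = 9
7 → 6 → 3 → 5 → 2 → 4 → 0: max(4, 6, 9, 8, 3, 3) = 9
The minimum achievable maximum is 8.

8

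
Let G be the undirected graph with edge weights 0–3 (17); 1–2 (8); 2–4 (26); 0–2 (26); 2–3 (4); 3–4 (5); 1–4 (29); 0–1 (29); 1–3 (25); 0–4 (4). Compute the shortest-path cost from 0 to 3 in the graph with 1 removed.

Paths from 0 to 3 avoiding 1:
0 -> 3: 17
0 -> 2 -> 4 -> 3: 26 + 26 + 5 = 57
0 -> 2 -> 3: 26 + 4 = 30
0 -> 4 -> 3: 4 + 5 = 9
0 -> 4 -> 2 -> 3: 4 + 26 + 4 = 34
Shortest: 9.

9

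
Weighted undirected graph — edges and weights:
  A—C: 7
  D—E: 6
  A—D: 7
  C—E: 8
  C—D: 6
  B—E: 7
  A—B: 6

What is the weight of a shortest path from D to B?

Paths from D to B:
D → A → C → E → B: 7 + 7 + 8 + 7 = 29
D → C → E → B: 6 + 8 + 7 = 21
D → E → C → A → B: 6 + 8 + 7 + 6 = 27
D → E → B: 6 + 7 = 13
D → C → A → B: 6 + 7 + 6 = 19
D → A → B: 7 + 6 = 13
Best route has total 13.

13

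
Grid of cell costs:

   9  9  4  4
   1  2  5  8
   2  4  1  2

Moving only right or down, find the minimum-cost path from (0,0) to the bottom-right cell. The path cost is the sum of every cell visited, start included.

Best path: r0c0 -> r1c0 -> r1c1 -> r2c1 -> r2c2 -> r2c3
Cost: 9 + 1 + 2 + 4 + 1 + 2 = 19

19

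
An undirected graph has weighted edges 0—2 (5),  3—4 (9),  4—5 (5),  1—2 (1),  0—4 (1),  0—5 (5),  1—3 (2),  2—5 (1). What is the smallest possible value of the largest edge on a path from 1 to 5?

Checking several routes:
1 - 2 - 0 - 4 - 5: max(1, 5, 1, 5) = 5
1 - 2 - 5: max(1, 1) = 1
1 - 3 - 4 - 5: max(2, 9, 5) = 9
1 - 2 - 0 - 5: max(1, 5, 5) = 5
Best route has worst link 1.

1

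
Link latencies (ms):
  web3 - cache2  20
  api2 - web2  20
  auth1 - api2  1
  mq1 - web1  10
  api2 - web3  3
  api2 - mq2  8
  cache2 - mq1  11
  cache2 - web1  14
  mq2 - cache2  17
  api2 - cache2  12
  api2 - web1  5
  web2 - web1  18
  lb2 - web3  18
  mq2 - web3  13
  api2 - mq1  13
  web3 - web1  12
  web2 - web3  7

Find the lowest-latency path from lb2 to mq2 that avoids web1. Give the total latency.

29

Comparing a few candidate routes:
lb2 - web3 - mq2: 18 + 13 = 31
lb2 - web3 - web2 - api2 - mq2: 18 + 7 + 20 + 8 = 53
lb2 - web3 - api2 - cache2 - mq2: 18 + 3 + 12 + 17 = 50
lb2 - web3 - api2 - mq2: 18 + 3 + 8 = 29
Shortest: 29 ms.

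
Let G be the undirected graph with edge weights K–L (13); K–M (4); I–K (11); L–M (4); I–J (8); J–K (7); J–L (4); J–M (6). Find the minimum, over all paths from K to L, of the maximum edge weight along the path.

Checking several routes:
K - J - M - L: max(7, 6, 4) = 7
K - M - L: max(4, 4) = 4
K - J - L: max(7, 4) = 7
K - M - J - L: max(4, 6, 4) = 6
The minimum achievable maximum is 4.

4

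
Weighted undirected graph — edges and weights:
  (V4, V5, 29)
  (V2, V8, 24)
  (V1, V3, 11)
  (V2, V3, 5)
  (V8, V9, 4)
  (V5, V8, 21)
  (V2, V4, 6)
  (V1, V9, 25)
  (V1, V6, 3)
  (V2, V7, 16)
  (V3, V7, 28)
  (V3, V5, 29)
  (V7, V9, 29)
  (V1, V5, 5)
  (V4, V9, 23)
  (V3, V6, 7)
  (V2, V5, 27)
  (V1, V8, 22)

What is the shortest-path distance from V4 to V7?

Some routes from V4 to V7:
V4 → V5 → V1 → V6 → V3 → V2 → V7: 29 + 5 + 3 + 7 + 5 + 16 = 65
V4 → V2 → V3 → V7: 6 + 5 + 28 = 39
V4 → V2 → V8 → V9 → V7: 6 + 24 + 4 + 29 = 63
V4 → V2 → V7: 6 + 16 = 22
V4 → V9 → V7: 23 + 29 = 52
Best route has total 22.

22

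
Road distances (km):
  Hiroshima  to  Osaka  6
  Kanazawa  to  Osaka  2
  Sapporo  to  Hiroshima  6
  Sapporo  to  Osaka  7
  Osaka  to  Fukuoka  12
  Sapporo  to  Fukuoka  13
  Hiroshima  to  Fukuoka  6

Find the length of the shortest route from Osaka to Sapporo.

Some routes from Osaka to Sapporo:
Osaka→Hiroshima→Sapporo: 6 + 6 = 12
Osaka→Sapporo: 7
Osaka→Fukuoka→Hiroshima→Sapporo: 12 + 6 + 6 = 24
Best route has total 7 km.

7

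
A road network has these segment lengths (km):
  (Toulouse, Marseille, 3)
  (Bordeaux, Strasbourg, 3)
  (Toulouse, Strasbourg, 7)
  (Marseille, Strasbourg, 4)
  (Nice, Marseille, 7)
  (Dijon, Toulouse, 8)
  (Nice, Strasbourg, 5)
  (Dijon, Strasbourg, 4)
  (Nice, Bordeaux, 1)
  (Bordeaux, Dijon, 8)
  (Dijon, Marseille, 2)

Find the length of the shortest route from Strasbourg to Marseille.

4

Some routes from Strasbourg to Marseille:
Strasbourg-Toulouse-Marseille: 7 + 3 = 10
Strasbourg-Bordeaux-Nice-Marseille: 3 + 1 + 7 = 11
Strasbourg-Dijon-Marseille: 4 + 2 = 6
Strasbourg-Marseille: 4
The minimum is 4 km.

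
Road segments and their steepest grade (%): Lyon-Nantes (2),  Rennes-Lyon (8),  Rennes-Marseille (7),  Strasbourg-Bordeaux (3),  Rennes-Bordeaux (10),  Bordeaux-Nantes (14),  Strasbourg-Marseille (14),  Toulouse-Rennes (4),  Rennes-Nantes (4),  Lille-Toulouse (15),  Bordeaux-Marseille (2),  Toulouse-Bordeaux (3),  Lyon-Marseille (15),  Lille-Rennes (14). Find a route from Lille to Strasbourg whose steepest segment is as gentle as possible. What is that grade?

Checking several routes:
Lille -> Rennes -> Bordeaux -> Marseille -> Strasbourg: max(14, 10, 2, 14) = 14
Lille -> Rennes -> Bordeaux -> Strasbourg: max(14, 10, 3) = 14
Lille -> Rennes -> Marseille -> Strasbourg: max(14, 7, 14) = 14
Lille -> Rennes -> Marseille -> Bordeaux -> Strasbourg: max(14, 7, 2, 3) = 14
Lille -> Rennes -> Toulouse -> Bordeaux -> Marseille -> Strasbourg: max(14, 4, 3, 2, 14) = 14
Lille -> Rennes -> Toulouse -> Bordeaux -> Strasbourg: max(14, 4, 3, 3) = 14
The minimum achievable maximum is 14%.

14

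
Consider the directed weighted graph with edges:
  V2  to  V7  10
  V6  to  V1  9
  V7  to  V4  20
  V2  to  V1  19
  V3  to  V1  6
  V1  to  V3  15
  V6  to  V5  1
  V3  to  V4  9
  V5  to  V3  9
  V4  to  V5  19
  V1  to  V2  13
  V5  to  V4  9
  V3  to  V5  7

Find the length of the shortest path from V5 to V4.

9

Paths from V5 to V4:
V5 - V3 - V4: 9 + 9 = 18
V5 - V3 - V1 - V2 - V7 - V4: 9 + 6 + 13 + 10 + 20 = 58
V5 - V4: 9
Shortest: 9.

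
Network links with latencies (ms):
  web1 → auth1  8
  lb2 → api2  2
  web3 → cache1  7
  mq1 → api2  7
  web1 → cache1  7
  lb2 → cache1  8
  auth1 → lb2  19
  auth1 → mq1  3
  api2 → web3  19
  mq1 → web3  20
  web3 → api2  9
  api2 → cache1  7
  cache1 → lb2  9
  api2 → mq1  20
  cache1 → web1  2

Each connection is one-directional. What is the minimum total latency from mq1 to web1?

16

Candidate routes:
mq1→api2→cache1→web1: 7 + 7 + 2 = 16
mq1→web3→api2→cache1→web1: 20 + 9 + 7 + 2 = 38
mq1→api2→web3→cache1→web1: 7 + 19 + 7 + 2 = 35
mq1→web3→cache1→web1: 20 + 7 + 2 = 29
The minimum is 16 ms.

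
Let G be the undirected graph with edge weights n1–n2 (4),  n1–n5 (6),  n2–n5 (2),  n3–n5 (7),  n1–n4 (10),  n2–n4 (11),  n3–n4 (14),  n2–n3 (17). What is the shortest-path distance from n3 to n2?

Comparing a few candidate routes:
n3→n5→n2: 7 + 2 = 9
n3→n4→n1→n2: 14 + 10 + 4 = 28
n3→n5→n1→n2: 7 + 6 + 4 = 17
n3→n4→n2: 14 + 11 = 25
n3→n2: 17
The minimum is 9.

9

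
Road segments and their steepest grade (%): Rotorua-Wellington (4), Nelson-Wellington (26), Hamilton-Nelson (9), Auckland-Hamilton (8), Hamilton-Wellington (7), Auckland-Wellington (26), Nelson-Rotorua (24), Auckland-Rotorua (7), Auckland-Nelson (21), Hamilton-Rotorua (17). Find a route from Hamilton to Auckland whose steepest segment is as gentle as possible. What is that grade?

7

A few of the Hamilton→Auckland routes:
Hamilton-Rotorua-Auckland: max(17, 7) = 17
Hamilton-Auckland: max(8) = 8
Hamilton-Wellington-Rotorua-Auckland: max(7, 4, 7) = 7
Smallest bottleneck: 7%.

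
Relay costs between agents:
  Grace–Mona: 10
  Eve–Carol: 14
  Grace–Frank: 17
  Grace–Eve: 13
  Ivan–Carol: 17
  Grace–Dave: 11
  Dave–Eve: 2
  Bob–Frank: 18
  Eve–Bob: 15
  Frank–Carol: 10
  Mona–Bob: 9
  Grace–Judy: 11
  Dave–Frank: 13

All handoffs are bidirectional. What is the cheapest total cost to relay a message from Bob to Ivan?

Comparing a few candidate routes:
Bob→Eve→Dave→Frank→Carol→Ivan: 15 + 2 + 13 + 10 + 17 = 57
Bob→Eve→Carol→Ivan: 15 + 14 + 17 = 46
Bob→Frank→Carol→Ivan: 18 + 10 + 17 = 45
The minimum is 45.

45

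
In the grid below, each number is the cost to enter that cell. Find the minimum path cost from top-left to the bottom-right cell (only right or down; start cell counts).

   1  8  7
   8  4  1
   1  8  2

16

Path [0,0]→[0,1]→[1,1]→[1,2]→[2,2]: 1 + 8 + 4 + 1 + 2 = 16.
(Top row then right column would cost 19.)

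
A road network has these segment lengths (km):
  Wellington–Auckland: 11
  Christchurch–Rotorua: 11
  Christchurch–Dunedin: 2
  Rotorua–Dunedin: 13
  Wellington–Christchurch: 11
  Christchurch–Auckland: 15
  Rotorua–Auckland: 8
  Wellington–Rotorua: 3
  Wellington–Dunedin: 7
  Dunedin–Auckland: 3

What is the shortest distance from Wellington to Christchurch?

Checking several routes:
Wellington -> Christchurch: 11
Wellington -> Rotorua -> Christchurch: 3 + 11 = 14
Wellington -> Dunedin -> Christchurch: 7 + 2 = 9
Best route has total 9 km.

9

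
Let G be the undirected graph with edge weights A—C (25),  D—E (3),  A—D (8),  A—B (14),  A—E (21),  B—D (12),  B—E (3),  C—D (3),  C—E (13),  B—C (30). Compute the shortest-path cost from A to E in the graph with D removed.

17

Checking several routes:
A→E: 21
A→B→E: 14 + 3 = 17
A→C→E: 25 + 13 = 38
Shortest: 17.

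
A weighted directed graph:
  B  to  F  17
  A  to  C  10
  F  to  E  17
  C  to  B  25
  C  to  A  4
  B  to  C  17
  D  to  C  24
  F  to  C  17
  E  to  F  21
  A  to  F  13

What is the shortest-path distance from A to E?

Routes from A to E:
A→C→B→F→E: 10 + 25 + 17 + 17 = 69
A→F→E: 13 + 17 = 30
Best route has total 30.

30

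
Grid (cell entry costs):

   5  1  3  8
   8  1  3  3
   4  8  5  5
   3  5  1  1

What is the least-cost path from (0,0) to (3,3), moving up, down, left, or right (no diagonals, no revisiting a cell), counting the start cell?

17

Cheapest: r0c0 → r0c1 → r1c1 → r1c2 → r2c2 → r3c2 → r3c3
  5 + 1 + 1 + 3 + 5 + 1 + 1 = 17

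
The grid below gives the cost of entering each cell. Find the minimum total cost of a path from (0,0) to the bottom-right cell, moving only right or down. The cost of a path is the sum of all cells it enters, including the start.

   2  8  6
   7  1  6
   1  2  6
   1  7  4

One optimal route is (0,0) (1,0) (1,1) (2,1) (2,2) (3,2).
Its cost is 2 + 7 + 1 + 2 + 6 + 4 = 22.
(Top row then right column would cost 32.)

22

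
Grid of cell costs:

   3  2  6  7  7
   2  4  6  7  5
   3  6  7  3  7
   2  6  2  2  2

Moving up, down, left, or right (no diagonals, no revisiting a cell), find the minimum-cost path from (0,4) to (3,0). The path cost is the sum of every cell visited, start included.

32

Cheapest: (0,4)→(0,3)→(0,2)→(0,1)→(0,0)→(1,0)→(2,0)→(3,0)
  7 + 7 + 6 + 2 + 3 + 2 + 3 + 2 = 32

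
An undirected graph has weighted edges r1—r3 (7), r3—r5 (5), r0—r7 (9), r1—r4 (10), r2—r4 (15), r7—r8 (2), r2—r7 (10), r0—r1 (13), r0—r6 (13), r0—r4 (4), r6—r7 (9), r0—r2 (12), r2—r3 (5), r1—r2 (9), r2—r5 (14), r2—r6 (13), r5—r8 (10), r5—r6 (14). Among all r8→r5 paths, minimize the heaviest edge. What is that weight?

10

Some routes from r8 to r5:
r8 - r7 - r2 - r1 - r3 - r5: max(2, 10, 9, 7, 5) = 10
r8 - r7 - r2 - r3 - r5: max(2, 10, 5, 5) = 10
r8 - r5: max(10) = 10
r8 - r7 - r0 - r4 - r1 - r3 - r5: max(2, 9, 4, 10, 7, 5) = 10
r8 - r7 - r0 - r4 - r1 - r2 - r3 - r5: max(2, 9, 4, 10, 9, 5, 5) = 10
The minimum achievable maximum is 10.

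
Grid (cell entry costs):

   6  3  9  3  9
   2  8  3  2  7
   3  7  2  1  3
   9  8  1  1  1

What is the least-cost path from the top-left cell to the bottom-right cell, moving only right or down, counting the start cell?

23

Best path: (0,0) (1,0) (2,0) (2,1) (2,2) (2,3) (3,3) (3,4)
Cost: 6 + 2 + 3 + 7 + 2 + 1 + 1 + 1 = 23
(Top row then right column would cost 41.)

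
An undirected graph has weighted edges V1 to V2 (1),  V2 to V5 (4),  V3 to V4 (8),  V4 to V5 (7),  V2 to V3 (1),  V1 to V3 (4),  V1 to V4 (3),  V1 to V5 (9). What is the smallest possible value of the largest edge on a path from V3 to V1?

Some routes from V3 to V1:
V3 - V2 - V5 - V1: max(1, 4, 9) = 9
V3 - V4 - V5 - V2 - V1: max(8, 7, 4, 1) = 8
V3 - V4 - V1: max(8, 3) = 8
V3 - V1: max(4) = 4
V3 - V2 - V1: max(1, 1) = 1
V3 - V2 - V5 - V4 - V1: max(1, 4, 7, 3) = 7
The minimum achievable maximum is 1.

1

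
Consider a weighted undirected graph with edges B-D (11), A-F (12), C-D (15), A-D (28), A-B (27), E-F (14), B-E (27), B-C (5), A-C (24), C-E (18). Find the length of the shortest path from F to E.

14

A few of the F→E routes:
F → A → C → E: 12 + 24 + 18 = 54
F → A → C → B → E: 12 + 24 + 5 + 27 = 68
F → A → B → E: 12 + 27 + 27 = 66
F → E: 14
F → A → B → C → E: 12 + 27 + 5 + 18 = 62
Shortest: 14.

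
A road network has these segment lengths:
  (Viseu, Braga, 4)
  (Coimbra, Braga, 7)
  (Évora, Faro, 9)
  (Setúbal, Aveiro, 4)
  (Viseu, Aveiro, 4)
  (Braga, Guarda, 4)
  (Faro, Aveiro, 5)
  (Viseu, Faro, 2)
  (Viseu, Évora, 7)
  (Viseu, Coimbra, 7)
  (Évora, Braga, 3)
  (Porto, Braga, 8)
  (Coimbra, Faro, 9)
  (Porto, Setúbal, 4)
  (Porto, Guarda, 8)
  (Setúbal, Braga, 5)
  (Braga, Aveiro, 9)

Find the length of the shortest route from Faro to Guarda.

10

Comparing a few candidate routes:
Faro -> Aveiro -> Braga -> Guarda: 5 + 9 + 4 = 18
Faro -> Aveiro -> Setúbal -> Braga -> Guarda: 5 + 4 + 5 + 4 = 18
Faro -> Viseu -> Évora -> Braga -> Guarda: 2 + 7 + 3 + 4 = 16
Faro -> Aveiro -> Viseu -> Braga -> Guarda: 5 + 4 + 4 + 4 = 17
Faro -> Évora -> Braga -> Guarda: 9 + 3 + 4 = 16
Faro -> Viseu -> Braga -> Guarda: 2 + 4 + 4 = 10
The minimum is 10.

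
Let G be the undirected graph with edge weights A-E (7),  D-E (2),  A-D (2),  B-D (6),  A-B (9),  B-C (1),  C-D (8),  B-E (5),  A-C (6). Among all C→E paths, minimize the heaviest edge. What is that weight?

A few of the C→E routes:
C→A→E: max(6, 7) = 7
C→B→D→A→E: max(1, 6, 2, 7) = 7
C→A→D→B→E: max(6, 2, 6, 5) = 6
C→A→D→E: max(6, 2, 2) = 6
C→B→E: max(1, 5) = 5
C→B→D→E: max(1, 6, 2) = 6
Smallest bottleneck: 5.

5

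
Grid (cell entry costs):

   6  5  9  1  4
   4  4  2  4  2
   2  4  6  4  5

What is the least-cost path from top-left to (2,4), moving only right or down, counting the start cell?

Cheapest: r0c0 → r1c0 → r1c1 → r1c2 → r1c3 → r1c4 → r2c4
  6 + 4 + 4 + 2 + 4 + 2 + 5 = 27
(Top row then right column would cost 32.)

27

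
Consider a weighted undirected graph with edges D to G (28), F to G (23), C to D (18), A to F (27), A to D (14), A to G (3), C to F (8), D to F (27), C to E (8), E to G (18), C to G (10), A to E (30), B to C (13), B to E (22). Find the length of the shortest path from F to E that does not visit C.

Comparing a few candidate routes:
F - G - E: 23 + 18 = 41
F - A - G - E: 27 + 3 + 18 = 48
F - D - A - G - E: 27 + 14 + 3 + 18 = 62
F - A - E: 27 + 30 = 57
F - G - A - E: 23 + 3 + 30 = 56
Best route has total 41.

41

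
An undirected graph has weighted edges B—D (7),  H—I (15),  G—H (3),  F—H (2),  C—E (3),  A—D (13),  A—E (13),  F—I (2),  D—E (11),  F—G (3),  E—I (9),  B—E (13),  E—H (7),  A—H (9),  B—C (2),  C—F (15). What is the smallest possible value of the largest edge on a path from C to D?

7

A few of the C→D routes:
C-B-D: max(2, 7) = 7
C-E-B-D: max(3, 13, 7) = 13
C-E-A-D: max(3, 13, 13) = 13
C-E-D: max(3, 11) = 11
Smallest bottleneck: 7.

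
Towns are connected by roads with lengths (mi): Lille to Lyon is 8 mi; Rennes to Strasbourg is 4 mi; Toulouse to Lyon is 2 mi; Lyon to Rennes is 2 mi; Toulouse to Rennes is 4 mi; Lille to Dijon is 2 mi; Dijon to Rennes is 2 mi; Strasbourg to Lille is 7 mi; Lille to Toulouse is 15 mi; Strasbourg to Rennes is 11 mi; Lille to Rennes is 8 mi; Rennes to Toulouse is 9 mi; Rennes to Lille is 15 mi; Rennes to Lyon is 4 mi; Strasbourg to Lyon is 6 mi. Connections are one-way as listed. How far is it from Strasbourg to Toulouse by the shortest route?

17

A few of the Strasbourg→Toulouse routes:
Strasbourg - Lille - Rennes - Toulouse: 7 + 8 + 9 = 24
Strasbourg - Rennes - Toulouse: 11 + 9 = 20
Strasbourg - Lille - Lyon - Rennes - Toulouse: 7 + 8 + 2 + 9 = 26
Strasbourg - Lyon - Rennes - Toulouse: 6 + 2 + 9 = 17
Strasbourg - Lille - Dijon - Rennes - Toulouse: 7 + 2 + 2 + 9 = 20
Strasbourg - Lille - Toulouse: 7 + 15 = 22
Shortest: 17 mi.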